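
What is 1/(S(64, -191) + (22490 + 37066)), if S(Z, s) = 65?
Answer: 1/59621 ≈ 1.6773e-5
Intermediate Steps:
1/(S(64, -191) + (22490 + 37066)) = 1/(65 + (22490 + 37066)) = 1/(65 + 59556) = 1/59621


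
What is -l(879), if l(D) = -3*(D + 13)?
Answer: 2676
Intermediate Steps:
l(D) = -39 - 3*D (l(D) = -3*(13 + D) = -39 - 3*D)
-l(879) = -(-39 - 3*879) = -(-39 - 2637) = -1*(-2676) = 2676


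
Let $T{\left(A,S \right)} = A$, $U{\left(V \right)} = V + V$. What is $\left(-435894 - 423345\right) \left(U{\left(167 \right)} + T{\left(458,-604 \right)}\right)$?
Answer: $-680517288$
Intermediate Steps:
$U{\left(V \right)} = 2 V$
$\left(-435894 - 423345\right) \left(U{\left(167 \right)} + T{\left(458,-604 \right)}\right) = \left(-435894 - 423345\right) \left(2 \cdot 167 + 458\right) = - 859239 \left(334 + 458\right) = \left(-859239\right) 792 = -680517288$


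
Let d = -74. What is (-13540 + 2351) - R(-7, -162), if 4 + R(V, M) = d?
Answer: -11111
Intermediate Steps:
R(V, M) = -78 (R(V, M) = -4 - 74 = -78)
(-13540 + 2351) - R(-7, -162) = (-13540 + 2351) - 1*(-78) = -11189 + 78 = -11111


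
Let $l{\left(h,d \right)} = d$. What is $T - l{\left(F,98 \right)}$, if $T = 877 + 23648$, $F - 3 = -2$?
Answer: $24427$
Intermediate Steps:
$F = 1$ ($F = 3 - 2 = 1$)
$T = 24525$
$T - l{\left(F,98 \right)} = 24525 - 98 = 24427$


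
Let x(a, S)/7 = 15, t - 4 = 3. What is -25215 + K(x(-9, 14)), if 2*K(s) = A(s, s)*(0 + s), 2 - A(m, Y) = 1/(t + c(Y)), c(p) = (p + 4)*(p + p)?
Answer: -164269635/6542 ≈ -25110.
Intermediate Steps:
t = 7 (t = 4 + 3 = 7)
c(p) = 2*p*(4 + p) (c(p) = (4 + p)*(2*p) = 2*p*(4 + p))
x(a, S) = 105 (x(a, S) = 7*15 = 105)
A(m, Y) = 2 - 1/(7 + 2*Y*(4 + Y))
K(s) = s*(13 + 4*s*(4 + s))/(2*(7 + 2*s*(4 + s))) (K(s) = (((13 + 4*s*(4 + s))/(7 + 2*s*(4 + s)))*(0 + s))/2 = (((13 + 4*s*(4 + s))/(7 + 2*s*(4 + s)))*s)/2 = (s*(13 + 4*s*(4 + s))/(7 + 2*s*(4 + s)))/2 = s*(13 + 4*s*(4 + s))/(2*(7 + 2*s*(4 + s))))
-25215 + K(x(-9, 14)) = -25215 + (½)*105*(13 + 4*105*(4 + 105))/(7 + 2*105*(4 + 105)) = -25215 + (½)*105*(13 + 4*105*109)/(7 + 2*105*109) = -25215 + (½)*105*(13 + 45780)/(7 + 22890) = -25215 + (½)*105*45793/22897 = -25215 + (½)*105*(1/22897)*45793 = -25215 + 686895/6542 = -164269635/6542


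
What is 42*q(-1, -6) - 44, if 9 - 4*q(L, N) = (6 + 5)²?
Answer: -1220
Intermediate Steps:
q(L, N) = -28 (q(L, N) = 9/4 - (6 + 5)²/4 = 9/4 - ¼*11² = 9/4 - ¼*121 = 9/4 - 121/4 = -28)
42*q(-1, -6) - 44 = 42*(-28) - 44 = -1176 - 44 = -1220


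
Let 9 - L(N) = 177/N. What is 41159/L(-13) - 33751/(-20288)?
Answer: 5432681045/2982336 ≈ 1821.6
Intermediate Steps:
L(N) = 9 - 177/N
41159/L(-13) - 33751/(-20288) = 41159/(9 - 177/(-13)) - 33751/(-20288) = 41159/(9 - 177*(-1/13)) - 33751*(-1/20288) = 41159/(9 + 177/13) + 33751/20288 = 41159/(294/13) + 33751/20288 = 41159*(13/294) + 33751/20288 = 535067/294 + 33751/20288 = 5432681045/2982336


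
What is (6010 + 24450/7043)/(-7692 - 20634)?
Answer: -21176440/99750009 ≈ -0.21230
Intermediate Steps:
(6010 + 24450/7043)/(-7692 - 20634) = (6010 + 24450*(1/7043))/(-28326) = (6010 + 24450/7043)*(-1/28326) = (42352880/7043)*(-1/28326) = -21176440/99750009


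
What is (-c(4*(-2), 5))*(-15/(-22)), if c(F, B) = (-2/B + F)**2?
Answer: -2646/55 ≈ -48.109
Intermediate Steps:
c(F, B) = (F - 2/B)**2
(-c(4*(-2), 5))*(-15/(-22)) = (-(-2 + 5*(4*(-2)))**2/5**2)*(-15/(-22)) = (-(-2 + 5*(-8))**2/25)*(-15*(-1/22)) = -(-2 - 40)**2/25*(15/22) = -(-42)**2/25*(15/22) = -1764/25*(15/22) = -1*1764/25*(15/22) = -1764/25*15/22 = -2646/55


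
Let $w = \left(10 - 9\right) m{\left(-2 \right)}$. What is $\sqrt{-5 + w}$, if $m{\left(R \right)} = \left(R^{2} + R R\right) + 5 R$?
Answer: $i \sqrt{7} \approx 2.6458 i$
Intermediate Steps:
$m{\left(R \right)} = 2 R^{2} + 5 R$ ($m{\left(R \right)} = \left(R^{2} + R^{2}\right) + 5 R = 2 R^{2} + 5 R$)
$w = -2$ ($w = \left(10 - 9\right) \left(- 2 \left(5 + 2 \left(-2\right)\right)\right) = 1 \left(- 2 \left(5 - 4\right)\right) = 1 \left(\left(-2\right) 1\right) = 1 \left(-2\right) = -2$)
$\sqrt{-5 + w} = \sqrt{-5 - 2} = \sqrt{-7} = i \sqrt{7}$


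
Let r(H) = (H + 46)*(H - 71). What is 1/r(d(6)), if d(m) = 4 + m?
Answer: -1/3416 ≈ -0.00029274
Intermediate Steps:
r(H) = (-71 + H)*(46 + H) (r(H) = (46 + H)*(-71 + H) = (-71 + H)*(46 + H))
1/r(d(6)) = 1/(-3266 + (4 + 6)² - 25*(4 + 6)) = 1/(-3266 + 10² - 25*10) = 1/(-3266 + 100 - 250) = 1/(-3416) = -1/3416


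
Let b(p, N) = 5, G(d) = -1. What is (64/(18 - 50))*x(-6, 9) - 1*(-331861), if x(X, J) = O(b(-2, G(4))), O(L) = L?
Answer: 331851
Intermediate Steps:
x(X, J) = 5
(64/(18 - 50))*x(-6, 9) - 1*(-331861) = (64/(18 - 50))*5 - 1*(-331861) = (64/(-32))*5 + 331861 = -1/32*64*5 + 331861 = -2*5 + 331861 = -10 + 331861 = 331851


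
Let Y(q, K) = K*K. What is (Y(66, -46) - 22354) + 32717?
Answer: 12479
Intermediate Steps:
Y(q, K) = K²
(Y(66, -46) - 22354) + 32717 = ((-46)² - 22354) + 32717 = (2116 - 22354) + 32717 = -20238 + 32717 = 12479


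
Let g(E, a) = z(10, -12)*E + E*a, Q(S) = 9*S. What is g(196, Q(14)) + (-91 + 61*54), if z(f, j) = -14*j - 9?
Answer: 59063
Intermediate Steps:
z(f, j) = -9 - 14*j
g(E, a) = 159*E + E*a (g(E, a) = (-9 - 14*(-12))*E + E*a = (-9 + 168)*E + E*a = 159*E + E*a)
g(196, Q(14)) + (-91 + 61*54) = 196*(159 + 9*14) + (-91 + 61*54) = 196*(159 + 126) + (-91 + 3294) = 196*285 + 3203 = 55860 + 3203 = 59063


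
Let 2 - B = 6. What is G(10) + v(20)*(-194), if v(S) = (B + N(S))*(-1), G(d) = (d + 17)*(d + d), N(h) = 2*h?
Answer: 7524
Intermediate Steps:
B = -4 (B = 2 - 1*6 = 2 - 6 = -4)
G(d) = 2*d*(17 + d) (G(d) = (17 + d)*(2*d) = 2*d*(17 + d))
v(S) = 4 - 2*S (v(S) = (-4 + 2*S)*(-1) = 4 - 2*S)
G(10) + v(20)*(-194) = 2*10*(17 + 10) + (4 - 2*20)*(-194) = 2*10*27 + (4 - 40)*(-194) = 540 - 36*(-194) = 540 + 6984 = 7524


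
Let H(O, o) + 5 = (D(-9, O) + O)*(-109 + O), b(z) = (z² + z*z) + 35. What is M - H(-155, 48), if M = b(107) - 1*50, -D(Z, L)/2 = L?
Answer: 63808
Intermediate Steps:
D(Z, L) = -2*L
b(z) = 35 + 2*z² (b(z) = (z² + z²) + 35 = 2*z² + 35 = 35 + 2*z²)
H(O, o) = -5 - O*(-109 + O) (H(O, o) = -5 + (-2*O + O)*(-109 + O) = -5 + (-O)*(-109 + O) = -5 - O*(-109 + O))
M = 22883 (M = (35 + 2*107²) - 1*50 = (35 + 2*11449) - 50 = (35 + 22898) - 50 = 22933 - 50 = 22883)
M - H(-155, 48) = 22883 - (-5 - 1*(-155)² + 109*(-155)) = 22883 - (-5 - 1*24025 - 16895) = 22883 - (-5 - 24025 - 16895) = 22883 - 1*(-40925) = 22883 + 40925 = 63808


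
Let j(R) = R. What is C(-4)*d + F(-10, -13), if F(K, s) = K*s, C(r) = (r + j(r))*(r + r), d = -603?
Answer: -38462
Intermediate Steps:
C(r) = 4*r**2 (C(r) = (r + r)*(r + r) = (2*r)*(2*r) = 4*r**2)
C(-4)*d + F(-10, -13) = (4*(-4)**2)*(-603) - 10*(-13) = (4*16)*(-603) + 130 = 64*(-603) + 130 = -38592 + 130 = -38462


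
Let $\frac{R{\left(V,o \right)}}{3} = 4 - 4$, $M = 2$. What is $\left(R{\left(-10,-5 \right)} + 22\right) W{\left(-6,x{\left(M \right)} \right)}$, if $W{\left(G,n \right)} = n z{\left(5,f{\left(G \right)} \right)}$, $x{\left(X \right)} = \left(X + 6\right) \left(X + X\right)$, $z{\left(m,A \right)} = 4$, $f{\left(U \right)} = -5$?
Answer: $2816$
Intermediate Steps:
$x{\left(X \right)} = 2 X \left(6 + X\right)$ ($x{\left(X \right)} = \left(6 + X\right) 2 X = 2 X \left(6 + X\right)$)
$R{\left(V,o \right)} = 0$ ($R{\left(V,o \right)} = 3 \left(4 - 4\right) = 3 \cdot 0 = 0$)
$W{\left(G,n \right)} = 4 n$ ($W{\left(G,n \right)} = n 4 = 4 n$)
$\left(R{\left(-10,-5 \right)} + 22\right) W{\left(-6,x{\left(M \right)} \right)} = \left(0 + 22\right) 4 \cdot 2 \cdot 2 \left(6 + 2\right) = 22 \cdot 4 \cdot 2 \cdot 2 \cdot 8 = 22 \cdot 4 \cdot 32 = 22 \cdot 128 = 2816$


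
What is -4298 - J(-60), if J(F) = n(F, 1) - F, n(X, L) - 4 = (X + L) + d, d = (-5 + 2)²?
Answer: -4312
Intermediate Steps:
d = 9 (d = (-3)² = 9)
n(X, L) = 13 + L + X (n(X, L) = 4 + ((X + L) + 9) = 4 + ((L + X) + 9) = 4 + (9 + L + X) = 13 + L + X)
J(F) = 14 (J(F) = (13 + 1 + F) - F = (14 + F) - F = 14)
-4298 - J(-60) = -4298 - 1*14 = -4298 - 14 = -4312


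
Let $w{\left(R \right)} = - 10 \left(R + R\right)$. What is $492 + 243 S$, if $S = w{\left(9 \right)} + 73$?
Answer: $-25509$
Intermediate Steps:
$w{\left(R \right)} = - 20 R$ ($w{\left(R \right)} = - 10 \cdot 2 R = - 20 R$)
$S = -107$ ($S = \left(-20\right) 9 + 73 = -180 + 73 = -107$)
$492 + 243 S = 492 + 243 \left(-107\right) = 492 - 26001 = -25509$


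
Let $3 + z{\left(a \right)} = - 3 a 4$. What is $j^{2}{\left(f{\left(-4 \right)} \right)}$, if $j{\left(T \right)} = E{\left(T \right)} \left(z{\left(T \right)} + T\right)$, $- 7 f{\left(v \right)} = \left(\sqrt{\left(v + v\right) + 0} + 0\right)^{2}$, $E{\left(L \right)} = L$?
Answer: $\frac{760384}{2401} \approx 316.69$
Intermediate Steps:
$z{\left(a \right)} = -3 - 12 a$ ($z{\left(a \right)} = -3 + - 3 a 4 = -3 - 12 a$)
$f{\left(v \right)} = - \frac{2 v}{7}$ ($f{\left(v \right)} = - \frac{\left(\sqrt{\left(v + v\right) + 0} + 0\right)^{2}}{7} = - \frac{\left(\sqrt{2 v + 0} + 0\right)^{2}}{7} = - \frac{\left(\sqrt{2 v} + 0\right)^{2}}{7} = - \frac{\left(\sqrt{2} \sqrt{v} + 0\right)^{2}}{7} = - \frac{\left(\sqrt{2} \sqrt{v}\right)^{2}}{7} = - \frac{2 v}{7}$)
$j{\left(T \right)} = T \left(-3 - 11 T\right)$ ($j{\left(T \right)} = T \left(\left(-3 - 12 T\right) + T\right) = T \left(-3 - 11 T\right)$)
$j^{2}{\left(f{\left(-4 \right)} \right)} = \left(- \left(- \frac{2}{7}\right) \left(-4\right) \left(3 + 11 \left(\left(- \frac{2}{7}\right) \left(-4\right)\right)\right)\right)^{2} = \left(\left(-1\right) \frac{8}{7} \left(3 + 11 \cdot \frac{8}{7}\right)\right)^{2} = \left(\left(-1\right) \frac{8}{7} \left(3 + \frac{88}{7}\right)\right)^{2} = \left(\left(-1\right) \frac{8}{7} \cdot \frac{109}{7}\right)^{2} = \left(- \frac{872}{49}\right)^{2} = \frac{760384}{2401}$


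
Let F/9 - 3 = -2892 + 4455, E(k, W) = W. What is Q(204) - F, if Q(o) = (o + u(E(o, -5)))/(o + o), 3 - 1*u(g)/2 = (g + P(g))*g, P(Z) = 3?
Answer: -2875081/204 ≈ -14094.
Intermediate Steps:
F = 14094 (F = 27 + 9*(-2892 + 4455) = 27 + 9*1563 = 27 + 14067 = 14094)
u(g) = 6 - 2*g*(3 + g) (u(g) = 6 - 2*(g + 3)*g = 6 - 2*(3 + g)*g = 6 - 2*g*(3 + g))
Q(o) = (-14 + o)/(2*o) (Q(o) = (o + (6 - 6*(-5) - 2*(-5)²))/(o + o) = (o + (6 + 30 - 2*25))/((2*o)) = (o + (6 + 30 - 50))*(1/(2*o)) = (o - 14)*(1/(2*o)) = (-14 + o)*(1/(2*o)) = (-14 + o)/(2*o))
Q(204) - F = (½)*(-14 + 204)/204 - 1*14094 = (½)*(1/204)*190 - 14094 = 95/204 - 14094 = -2875081/204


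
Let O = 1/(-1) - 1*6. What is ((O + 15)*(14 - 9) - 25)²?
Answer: 225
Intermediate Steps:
O = -7 (O = -1 - 6 = -7)
((O + 15)*(14 - 9) - 25)² = ((-7 + 15)*(14 - 9) - 25)² = (8*5 - 25)² = (40 - 25)² = 15² = 225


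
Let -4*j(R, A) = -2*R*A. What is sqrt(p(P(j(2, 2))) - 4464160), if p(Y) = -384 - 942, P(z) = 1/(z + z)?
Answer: I*sqrt(4465486) ≈ 2113.2*I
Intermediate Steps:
j(R, A) = A*R/2 (j(R, A) = -(-1)*R*A/2 = -(-1)*A*R/2 = A*R/2)
P(z) = 1/(2*z)
p(Y) = -1326
sqrt(p(P(j(2, 2))) - 4464160) = sqrt(-1326 - 4464160) = sqrt(-4465486) = I*sqrt(4465486)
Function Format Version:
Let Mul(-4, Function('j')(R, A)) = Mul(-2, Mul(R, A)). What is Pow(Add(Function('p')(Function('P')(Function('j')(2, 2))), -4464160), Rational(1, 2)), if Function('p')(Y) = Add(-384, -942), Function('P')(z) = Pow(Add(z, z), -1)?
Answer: Mul(I, Pow(4465486, Rational(1, 2))) ≈ Mul(2113.2, I)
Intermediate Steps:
Function('j')(R, A) = Mul(Rational(1, 2), A, R) (Function('j')(R, A) = Mul(Rational(-1, 4), Mul(-2, Mul(R, A))) = Mul(Rational(-1, 4), Mul(-2, Mul(A, R))) = Mul(Rational(-1, 4), Mul(-2, A, R)) = Mul(Rational(1, 2), A, R))
Function('P')(z) = Mul(Rational(1, 2), Pow(z, -1)) (Function('P')(z) = Pow(Mul(2, z), -1) = Mul(Rational(1, 2), Pow(z, -1)))
Function('p')(Y) = -1326
Pow(Add(Function('p')(Function('P')(Function('j')(2, 2))), -4464160), Rational(1, 2)) = Pow(Add(-1326, -4464160), Rational(1, 2)) = Pow(-4465486, Rational(1, 2)) = Mul(I, Pow(4465486, Rational(1, 2)))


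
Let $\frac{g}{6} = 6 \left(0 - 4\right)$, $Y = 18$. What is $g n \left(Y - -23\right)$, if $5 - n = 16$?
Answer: $64944$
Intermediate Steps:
$n = -11$ ($n = 5 - 16 = -11$)
$g = -144$ ($g = 6 \cdot 6 \left(0 - 4\right) = 6 \cdot 6 \left(-4\right) = 6 \left(-24\right) = -144$)
$g n \left(Y - -23\right) = \left(-144\right) \left(-11\right) \left(18 - -23\right) = 1584 \left(18 + 23\right) = 1584 \cdot 41 = 64944$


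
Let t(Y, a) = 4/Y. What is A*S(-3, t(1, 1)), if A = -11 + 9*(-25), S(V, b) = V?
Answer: 708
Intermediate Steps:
A = -236 (A = -11 - 225 = -236)
A*S(-3, t(1, 1)) = -236*(-3) = 708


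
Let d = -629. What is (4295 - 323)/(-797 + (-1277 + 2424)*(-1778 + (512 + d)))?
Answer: -1986/1087181 ≈ -0.0018267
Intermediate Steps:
(4295 - 323)/(-797 + (-1277 + 2424)*(-1778 + (512 + d))) = (4295 - 323)/(-797 + (-1277 + 2424)*(-1778 + (512 - 629))) = 3972/(-797 + 1147*(-1778 - 117)) = 3972/(-797 + 1147*(-1895)) = 3972/(-797 - 2173565) = 3972/(-2174362) = 3972*(-1/2174362) = -1986/1087181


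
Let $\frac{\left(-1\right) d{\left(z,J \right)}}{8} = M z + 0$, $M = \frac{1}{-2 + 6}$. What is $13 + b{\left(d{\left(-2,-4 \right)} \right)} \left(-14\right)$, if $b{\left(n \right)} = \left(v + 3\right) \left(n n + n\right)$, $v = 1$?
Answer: $-1107$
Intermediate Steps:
$M = \frac{1}{4} \approx 0.25$
$d{\left(z,J \right)} = - 2 z$ ($d{\left(z,J \right)} = - 8 \left(\frac{z}{4} + 0\right) = - 8 \frac{z}{4} = - 2 z$)
$b{\left(n \right)} = 4 n + 4 n^{2}$ ($b{\left(n \right)} = \left(1 + 3\right) \left(n n + n\right) = 4 \left(n^{2} + n\right) = 4 \left(n + n^{2}\right) = 4 n + 4 n^{2}$)
$13 + b{\left(d{\left(-2,-4 \right)} \right)} \left(-14\right) = 13 + 4 \left(\left(-2\right) \left(-2\right)\right) \left(1 - -4\right) \left(-14\right) = 13 + 4 \cdot 4 \left(1 + 4\right) \left(-14\right) = 13 + 4 \cdot 4 \cdot 5 \left(-14\right) = 13 + 80 \left(-14\right) = 13 - 1120 = -1107$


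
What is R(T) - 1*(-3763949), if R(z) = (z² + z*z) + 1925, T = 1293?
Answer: 7109572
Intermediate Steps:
R(z) = 1925 + 2*z² (R(z) = (z² + z²) + 1925 = 2*z² + 1925 = 1925 + 2*z²)
R(T) - 1*(-3763949) = (1925 + 2*1293²) - 1*(-3763949) = (1925 + 2*1671849) + 3763949 = (1925 + 3343698) + 3763949 = 3345623 + 3763949 = 7109572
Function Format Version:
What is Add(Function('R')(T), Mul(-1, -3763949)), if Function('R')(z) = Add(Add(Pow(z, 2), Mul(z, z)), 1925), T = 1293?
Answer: 7109572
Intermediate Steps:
Function('R')(z) = Add(1925, Mul(2, Pow(z, 2))) (Function('R')(z) = Add(Add(Pow(z, 2), Pow(z, 2)), 1925) = Add(Mul(2, Pow(z, 2)), 1925) = Add(1925, Mul(2, Pow(z, 2))))
Add(Function('R')(T), Mul(-1, -3763949)) = Add(Add(1925, Mul(2, Pow(1293, 2))), Mul(-1, -3763949)) = Add(Add(1925, Mul(2, 1671849)), 3763949) = Add(Add(1925, 3343698), 3763949) = Add(3345623, 3763949) = 7109572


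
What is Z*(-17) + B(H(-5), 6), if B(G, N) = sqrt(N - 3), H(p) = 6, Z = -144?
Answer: 2448 + sqrt(3) ≈ 2449.7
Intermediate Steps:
B(G, N) = sqrt(-3 + N)
Z*(-17) + B(H(-5), 6) = -144*(-17) + sqrt(-3 + 6) = 2448 + sqrt(3)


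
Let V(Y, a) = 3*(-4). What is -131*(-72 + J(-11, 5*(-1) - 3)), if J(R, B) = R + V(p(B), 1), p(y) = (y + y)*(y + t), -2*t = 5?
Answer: 12445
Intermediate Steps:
t = -5/2 (t = -½*5 = -5/2 ≈ -2.5000)
p(y) = 2*y*(-5/2 + y) (p(y) = (y + y)*(y - 5/2) = (2*y)*(-5/2 + y) = 2*y*(-5/2 + y))
V(Y, a) = -12
J(R, B) = -12 + R (J(R, B) = R - 12 = -12 + R)
-131*(-72 + J(-11, 5*(-1) - 3)) = -131*(-72 + (-12 - 11)) = -131*(-72 - 23) = -131*(-95) = 12445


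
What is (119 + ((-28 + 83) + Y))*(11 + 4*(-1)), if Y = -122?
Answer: 364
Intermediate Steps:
(119 + ((-28 + 83) + Y))*(11 + 4*(-1)) = (119 + ((-28 + 83) - 122))*(11 + 4*(-1)) = (119 + (55 - 122))*(11 - 4) = (119 - 67)*7 = 52*7 = 364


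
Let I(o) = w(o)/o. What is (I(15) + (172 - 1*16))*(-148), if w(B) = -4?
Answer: -345728/15 ≈ -23049.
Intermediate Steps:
I(o) = -4/o
(I(15) + (172 - 1*16))*(-148) = (-4/15 + (172 - 1*16))*(-148) = (-4*1/15 + (172 - 16))*(-148) = (-4/15 + 156)*(-148) = (2336/15)*(-148) = -345728/15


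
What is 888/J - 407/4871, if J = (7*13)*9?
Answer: 1330705/1329783 ≈ 1.0007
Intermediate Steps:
J = 819 (J = 91*9 = 819)
888/J - 407/4871 = 888/819 - 407/4871 = 888*(1/819) - 407*1/4871 = 296/273 - 407/4871 = 1330705/1329783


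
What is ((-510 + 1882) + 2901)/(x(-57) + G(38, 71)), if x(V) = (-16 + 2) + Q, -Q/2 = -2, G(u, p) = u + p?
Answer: 4273/99 ≈ 43.162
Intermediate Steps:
G(u, p) = p + u
Q = 4 (Q = -2*(-2) = 4)
x(V) = -10 (x(V) = (-16 + 2) + 4 = -14 + 4 = -10)
((-510 + 1882) + 2901)/(x(-57) + G(38, 71)) = ((-510 + 1882) + 2901)/(-10 + (71 + 38)) = (1372 + 2901)/(-10 + 109) = 4273/99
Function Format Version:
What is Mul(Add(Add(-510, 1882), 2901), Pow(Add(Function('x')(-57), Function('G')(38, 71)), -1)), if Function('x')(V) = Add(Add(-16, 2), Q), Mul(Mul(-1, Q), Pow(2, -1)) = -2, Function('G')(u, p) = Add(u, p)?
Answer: Rational(4273, 99) ≈ 43.162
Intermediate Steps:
Function('G')(u, p) = Add(p, u)
Q = 4 (Q = Mul(-2, -2) = 4)
Function('x')(V) = -10 (Function('x')(V) = Add(Add(-16, 2), 4) = Add(-14, 4) = -10)
Mul(Add(Add(-510, 1882), 2901), Pow(Add(Function('x')(-57), Function('G')(38, 71)), -1)) = Mul(Add(Add(-510, 1882), 2901), Pow(Add(-10, Add(71, 38)), -1)) = Mul(Add(1372, 2901), Pow(Add(-10, 109), -1)) = Mul(4273, Pow(99, -1)) = Mul(4273, Rational(1, 99)) = Rational(4273, 99)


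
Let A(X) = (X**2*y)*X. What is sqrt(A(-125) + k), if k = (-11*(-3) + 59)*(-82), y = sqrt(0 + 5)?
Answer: sqrt(-7544 - 1953125*sqrt(5)) ≈ 2091.6*I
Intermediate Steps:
y = sqrt(5) ≈ 2.2361
k = -7544 (k = (33 + 59)*(-82) = 92*(-82) = -7544)
A(X) = sqrt(5)*X**3 (A(X) = (X**2*sqrt(5))*X = (sqrt(5)*X**2)*X = sqrt(5)*X**3)
sqrt(A(-125) + k) = sqrt(sqrt(5)*(-125)**3 - 7544) = sqrt(sqrt(5)*(-1953125) - 7544) = sqrt(-1953125*sqrt(5) - 7544) = sqrt(-7544 - 1953125*sqrt(5))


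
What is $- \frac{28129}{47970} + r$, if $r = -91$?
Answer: $- \frac{4393399}{47970} \approx -91.586$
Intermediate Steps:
$- \frac{28129}{47970} + r = - \frac{28129}{47970} - 91 = - \frac{4393399}{47970}$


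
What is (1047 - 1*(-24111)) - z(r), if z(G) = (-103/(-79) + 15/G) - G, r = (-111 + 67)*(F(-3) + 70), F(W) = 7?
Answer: 5826436261/267652 ≈ 21769.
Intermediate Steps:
r = -3388 (r = (-111 + 67)*(7 + 70) = -44*77 = -3388)
z(G) = 103/79 - G + 15/G (z(G) = (-103*(-1/79) + 15/G) - G = (103/79 + 15/G) - G = 103/79 - G + 15/G)
(1047 - 1*(-24111)) - z(r) = (1047 - 1*(-24111)) - (103/79 - 1*(-3388) + 15/(-3388)) = (1047 + 24111) - (103/79 + 3388 + 15*(-1/3388)) = 25158 - (103/79 + 3388 - 15/3388) = 25158 - 1*907152755/267652 = 25158 - 907152755/267652 = 5826436261/267652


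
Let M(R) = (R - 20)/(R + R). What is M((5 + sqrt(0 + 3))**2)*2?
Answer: -19/121 + 50*sqrt(3)/121 ≈ 0.55870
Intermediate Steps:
M(R) = (-20 + R)/(2*R) (M(R) = (-20 + R)/((2*R)) = (-20 + R)*(1/(2*R)) = (-20 + R)/(2*R))
M((5 + sqrt(0 + 3))**2)*2 = ((-20 + (5 + sqrt(0 + 3))**2)/(2*((5 + sqrt(0 + 3))**2)))*2 = ((-20 + (5 + sqrt(3))**2)/(2*((5 + sqrt(3))**2)))*2 = ((-20 + (5 + sqrt(3))**2)/(2*(5 + sqrt(3))**2))*2 = (-20 + (5 + sqrt(3))**2)/(5 + sqrt(3))**2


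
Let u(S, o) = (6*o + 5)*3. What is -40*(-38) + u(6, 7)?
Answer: 1661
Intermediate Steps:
u(S, o) = 15 + 18*o (u(S, o) = (5 + 6*o)*3 = 15 + 18*o)
-40*(-38) + u(6, 7) = -40*(-38) + (15 + 18*7) = 1520 + (15 + 126) = 1520 + 141 = 1661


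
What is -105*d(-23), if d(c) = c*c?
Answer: -55545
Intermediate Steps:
d(c) = c**2
-105*d(-23) = -105*(-23)**2 = -105*529 = -55545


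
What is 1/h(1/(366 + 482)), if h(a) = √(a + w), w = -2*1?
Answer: -4*I*√89835/1695 ≈ -0.70732*I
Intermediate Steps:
w = -2
h(a) = √(-2 + a) (h(a) = √(a - 2) = √(-2 + a))
1/h(1/(366 + 482)) = 1/(√(-2 + 1/(366 + 482))) = 1/(√(-2 + 1/848)) = 1/(√(-1695/848)) = 1/(I*√89835/212) = -4*I*√89835/1695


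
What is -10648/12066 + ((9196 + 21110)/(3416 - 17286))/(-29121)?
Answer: -358370798897/406129765485 ≈ -0.88240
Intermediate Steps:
-10648/12066 + ((9196 + 21110)/(3416 - 17286))/(-29121) = -10648*1/12066 + (30306/(-13870))*(-1/29121) = -5324/6033 + (30306*(-1/13870))*(-1/29121) = -5324/6033 - 15153/6935*(-1/29121) = -5324/6033 + 5051/67318045 = -358370798897/406129765485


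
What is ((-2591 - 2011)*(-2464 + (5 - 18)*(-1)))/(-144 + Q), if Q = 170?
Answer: 433827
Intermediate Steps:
((-2591 - 2011)*(-2464 + (5 - 18)*(-1)))/(-144 + Q) = ((-2591 - 2011)*(-2464 + (5 - 18)*(-1)))/(-144 + 170) = -4602*(-2464 - 13*(-1))/26 = -4602*(-2464 + 13)*(1/26) = -4602*(-2451)*(1/26) = 11279502*(1/26) = 433827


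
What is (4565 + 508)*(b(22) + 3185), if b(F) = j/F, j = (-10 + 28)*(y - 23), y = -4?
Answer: 176499816/11 ≈ 1.6045e+7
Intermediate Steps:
j = -486 (j = (-10 + 28)*(-4 - 23) = 18*(-27) = -486)
b(F) = -486/F
(4565 + 508)*(b(22) + 3185) = (4565 + 508)*(-486/22 + 3185) = 5073*(-486*1/22 + 3185) = 5073*(-243/11 + 3185) = 5073*(34792/11) = 176499816/11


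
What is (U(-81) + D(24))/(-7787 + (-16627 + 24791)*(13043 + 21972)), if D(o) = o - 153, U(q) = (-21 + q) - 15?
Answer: -82/95284891 ≈ -8.6058e-7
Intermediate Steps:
U(q) = -36 + q
D(o) = -153 + o
(U(-81) + D(24))/(-7787 + (-16627 + 24791)*(13043 + 21972)) = ((-36 - 81) + (-153 + 24))/(-7787 + (-16627 + 24791)*(13043 + 21972)) = (-117 - 129)/(-7787 + 8164*35015) = -246/(-7787 + 285862460) = -246/285854673 = -246*1/285854673 = -82/95284891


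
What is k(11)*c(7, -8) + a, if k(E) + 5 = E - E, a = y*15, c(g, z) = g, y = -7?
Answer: -140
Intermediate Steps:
a = -105 (a = -7*15 = -105)
k(E) = -5 (k(E) = -5 + (E - E) = -5 + 0 = -5)
k(11)*c(7, -8) + a = -5*7 - 105 = -35 - 105 = -140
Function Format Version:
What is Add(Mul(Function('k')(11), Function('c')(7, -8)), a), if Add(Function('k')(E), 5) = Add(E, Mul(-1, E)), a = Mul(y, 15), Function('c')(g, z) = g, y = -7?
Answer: -140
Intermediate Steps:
a = -105 (a = Mul(-7, 15) = -105)
Function('k')(E) = -5 (Function('k')(E) = Add(-5, Add(E, Mul(-1, E))) = Add(-5, 0) = -5)
Add(Mul(Function('k')(11), Function('c')(7, -8)), a) = Add(Mul(-5, 7), -105) = Add(-35, -105) = -140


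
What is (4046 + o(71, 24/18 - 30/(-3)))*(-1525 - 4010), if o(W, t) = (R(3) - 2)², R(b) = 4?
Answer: -22416750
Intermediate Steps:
o(W, t) = 4 (o(W, t) = (4 - 2)² = 2² = 4)
(4046 + o(71, 24/18 - 30/(-3)))*(-1525 - 4010) = (4046 + 4)*(-1525 - 4010) = 4050*(-5535) = -22416750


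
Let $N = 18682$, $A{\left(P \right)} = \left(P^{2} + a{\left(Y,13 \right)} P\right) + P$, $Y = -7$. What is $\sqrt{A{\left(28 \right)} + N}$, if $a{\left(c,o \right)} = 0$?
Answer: $57 \sqrt{6} \approx 139.62$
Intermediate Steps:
$A{\left(P \right)} = P + P^{2}$ ($A{\left(P \right)} = \left(P^{2} + 0 P\right) + P = \left(P^{2} + 0\right) + P = P^{2} + P = P + P^{2}$)
$\sqrt{A{\left(28 \right)} + N} = \sqrt{28 \left(1 + 28\right) + 18682} = \sqrt{28 \cdot 29 + 18682} = \sqrt{812 + 18682} = \sqrt{19494} = 57 \sqrt{6}$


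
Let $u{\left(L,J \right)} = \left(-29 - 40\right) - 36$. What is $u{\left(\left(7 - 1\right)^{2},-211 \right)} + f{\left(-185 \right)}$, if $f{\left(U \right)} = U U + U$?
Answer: $33935$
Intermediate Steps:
$u{\left(L,J \right)} = -105$ ($u{\left(L,J \right)} = -69 - 36 = -105$)
$f{\left(U \right)} = U + U^{2}$ ($f{\left(U \right)} = U^{2} + U = U + U^{2}$)
$u{\left(\left(7 - 1\right)^{2},-211 \right)} + f{\left(-185 \right)} = -105 - 185 \left(1 - 185\right) = -105 - -34040 = -105 + 34040 = 33935$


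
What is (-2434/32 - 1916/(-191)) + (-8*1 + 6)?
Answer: -207903/3056 ≈ -68.031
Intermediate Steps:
(-2434/32 - 1916/(-191)) + (-8*1 + 6) = (-2434*1/32 - 1916*(-1/191)) + (-8 + 6) = (-1217/16 + 1916/191) - 2 = -201791/3056 - 2 = -207903/3056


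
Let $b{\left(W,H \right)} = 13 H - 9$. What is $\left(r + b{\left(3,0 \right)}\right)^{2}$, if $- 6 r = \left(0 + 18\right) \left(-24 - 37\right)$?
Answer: $30276$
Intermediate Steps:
$r = 183$ ($r = - \frac{\left(0 + 18\right) \left(-24 - 37\right)}{6} = - \frac{18 \left(-61\right)}{6} = \left(- \frac{1}{6}\right) \left(-1098\right) = 183$)
$b{\left(W,H \right)} = -9 + 13 H$
$\left(r + b{\left(3,0 \right)}\right)^{2} = \left(183 + \left(-9 + 13 \cdot 0\right)\right)^{2} = \left(183 + \left(-9 + 0\right)\right)^{2} = \left(183 - 9\right)^{2} = 174^{2} = 30276$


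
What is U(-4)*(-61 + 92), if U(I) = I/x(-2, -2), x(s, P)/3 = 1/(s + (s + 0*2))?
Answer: 496/3 ≈ 165.33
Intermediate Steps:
x(s, P) = 3/(2*s) (x(s, P) = 3/(s + (s + 0*2)) = 3/(s + (s + 0)) = 3/(s + s) = 3/((2*s)) = 3*(1/(2*s)) = 3/(2*s))
U(I) = -4*I/3 (U(I) = I/(((3/2)/(-2))) = I/(((3/2)*(-½))) = I/(-¾) = I*(-4/3) = -4*I/3)
U(-4)*(-61 + 92) = (-4/3*(-4))*(-61 + 92) = (16/3)*31 = 496/3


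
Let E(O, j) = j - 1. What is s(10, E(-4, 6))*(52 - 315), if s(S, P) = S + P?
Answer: -3945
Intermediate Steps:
E(O, j) = -1 + j
s(S, P) = P + S
s(10, E(-4, 6))*(52 - 315) = ((-1 + 6) + 10)*(52 - 315) = (5 + 10)*(-263) = 15*(-263) = -3945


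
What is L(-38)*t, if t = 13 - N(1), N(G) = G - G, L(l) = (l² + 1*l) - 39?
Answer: 17771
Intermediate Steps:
L(l) = -39 + l + l² (L(l) = (l² + l) - 39 = (l + l²) - 39 = -39 + l + l²)
N(G) = 0
t = 13 (t = 13 - 1*0 = 13 + 0 = 13)
L(-38)*t = (-39 - 38 + (-38)²)*13 = (-39 - 38 + 1444)*13 = 1367*13 = 17771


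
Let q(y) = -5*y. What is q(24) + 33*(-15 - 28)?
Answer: -1539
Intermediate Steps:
q(24) + 33*(-15 - 28) = -5*24 + 33*(-15 - 28) = -120 + 33*(-43) = -120 - 1419 = -1539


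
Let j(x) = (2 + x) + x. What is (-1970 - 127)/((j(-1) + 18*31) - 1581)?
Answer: 699/341 ≈ 2.0499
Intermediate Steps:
j(x) = 2 + 2*x
(-1970 - 127)/((j(-1) + 18*31) - 1581) = (-1970 - 127)/(((2 + 2*(-1)) + 18*31) - 1581) = -2097/(((2 - 2) + 558) - 1581) = -2097/((0 + 558) - 1581) = -2097/(558 - 1581) = -2097/(-1023) = -2097*(-1/1023) = 699/341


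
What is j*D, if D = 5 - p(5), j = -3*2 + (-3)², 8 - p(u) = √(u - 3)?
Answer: -9 + 3*√2 ≈ -4.7574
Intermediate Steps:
p(u) = 8 - √(-3 + u) (p(u) = 8 - √(u - 3) = 8 - √(-3 + u))
j = 3 (j = -6 + 9 = 3)
D = -3 + √2 (D = 5 - (8 - √(-3 + 5)) = 5 - (8 - √2) = 5 + (-8 + √2) = -3 + √2 ≈ -1.5858)
j*D = 3*(-3 + √2) = -9 + 3*√2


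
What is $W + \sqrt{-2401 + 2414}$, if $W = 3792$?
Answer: $3792 + \sqrt{13} \approx 3795.6$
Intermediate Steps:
$W + \sqrt{-2401 + 2414} = 3792 + \sqrt{-2401 + 2414} = 3792 + \sqrt{13}$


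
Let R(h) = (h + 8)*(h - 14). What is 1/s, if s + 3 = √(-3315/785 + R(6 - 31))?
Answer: 157/34005 + 26*√2669/34005 ≈ 0.044118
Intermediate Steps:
R(h) = (-14 + h)*(8 + h) (R(h) = (8 + h)*(-14 + h) = (-14 + h)*(8 + h))
s = -3 + 78*√2669/157 (s = -3 + √(-3315/785 + (-112 + (6 - 31)² - 6*(6 - 31))) = -3 + √(-3315*1/785 + (-112 + (-25)² - 6*(-25))) = -3 + √(-663/157 + (-112 + 625 + 150)) = -3 + √(-663/157 + 663) = -3 + √(103428/157) = -3 + 78*√2669/157 ≈ 22.667)
1/s = 1/(-3 + 78*√2669/157)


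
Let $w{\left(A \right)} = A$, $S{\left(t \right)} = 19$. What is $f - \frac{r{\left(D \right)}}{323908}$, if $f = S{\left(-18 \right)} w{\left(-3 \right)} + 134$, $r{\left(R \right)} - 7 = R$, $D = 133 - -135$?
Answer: $\frac{24940641}{323908} \approx 76.999$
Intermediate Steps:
$D = 268$ ($D = 133 + 135 = 268$)
$r{\left(R \right)} = 7 + R$
$f = 77$ ($f = 19 \left(-3\right) + 134 = -57 + 134 = 77$)
$f - \frac{r{\left(D \right)}}{323908} = 77 - \frac{7 + 268}{323908} = 77 - 275 \cdot \frac{1}{323908} = 77 - \frac{275}{323908} = \frac{24940641}{323908}$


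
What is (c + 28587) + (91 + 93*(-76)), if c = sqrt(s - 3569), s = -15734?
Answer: 21610 + I*sqrt(19303) ≈ 21610.0 + 138.94*I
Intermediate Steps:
c = I*sqrt(19303) (c = sqrt(-15734 - 3569) = sqrt(-19303) = I*sqrt(19303) ≈ 138.94*I)
(c + 28587) + (91 + 93*(-76)) = (I*sqrt(19303) + 28587) + (91 + 93*(-76)) = (28587 + I*sqrt(19303)) + (91 - 7068) = (28587 + I*sqrt(19303)) - 6977 = 21610 + I*sqrt(19303)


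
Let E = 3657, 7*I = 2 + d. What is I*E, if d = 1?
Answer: 10971/7 ≈ 1567.3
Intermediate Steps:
I = 3/7 (I = (2 + 1)/7 = (⅐)*3 = 3/7 ≈ 0.42857)
I*E = (3/7)*3657 = 10971/7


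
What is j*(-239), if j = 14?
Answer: -3346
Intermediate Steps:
j*(-239) = 14*(-239) = -3346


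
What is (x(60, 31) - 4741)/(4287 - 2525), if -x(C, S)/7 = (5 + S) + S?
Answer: -2605/881 ≈ -2.9569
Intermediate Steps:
x(C, S) = -35 - 14*S (x(C, S) = -7*((5 + S) + S) = -7*(5 + 2*S) = -35 - 14*S)
(x(60, 31) - 4741)/(4287 - 2525) = ((-35 - 14*31) - 4741)/(4287 - 2525) = ((-35 - 434) - 4741)/1762 = (-469 - 4741)*(1/1762) = -5210*1/1762 = -2605/881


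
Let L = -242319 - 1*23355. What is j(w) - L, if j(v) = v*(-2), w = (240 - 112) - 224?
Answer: 265866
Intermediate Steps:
w = -96 (w = 128 - 224 = -96)
j(v) = -2*v
L = -265674 (L = -242319 - 23355 = -265674)
j(w) - L = -2*(-96) - 1*(-265674) = 192 + 265674 = 265866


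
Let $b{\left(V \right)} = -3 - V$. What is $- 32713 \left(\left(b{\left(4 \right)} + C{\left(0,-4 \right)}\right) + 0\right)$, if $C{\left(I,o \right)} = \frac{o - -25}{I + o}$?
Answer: $\frac{1602937}{4} \approx 4.0073 \cdot 10^{5}$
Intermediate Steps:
$C{\left(I,o \right)} = \frac{25 + o}{I + o}$ ($C{\left(I,o \right)} = \frac{o + 25}{I + o} = \frac{25 + o}{I + o}$)
$- 32713 \left(\left(b{\left(4 \right)} + C{\left(0,-4 \right)}\right) + 0\right) = - 32713 \left(\left(\left(-3 - 4\right) + \frac{25 - 4}{0 - 4}\right) + 0\right) = - 32713 \left(\left(\left(-3 - 4\right) + \frac{1}{-4} \cdot 21\right) + 0\right) = - 32713 \left(\left(-7 - \frac{21}{4}\right) + 0\right) = - 32713 \left(- \frac{49}{4} + 0\right) = \left(-32713\right) \left(- \frac{49}{4}\right) = \frac{1602937}{4}$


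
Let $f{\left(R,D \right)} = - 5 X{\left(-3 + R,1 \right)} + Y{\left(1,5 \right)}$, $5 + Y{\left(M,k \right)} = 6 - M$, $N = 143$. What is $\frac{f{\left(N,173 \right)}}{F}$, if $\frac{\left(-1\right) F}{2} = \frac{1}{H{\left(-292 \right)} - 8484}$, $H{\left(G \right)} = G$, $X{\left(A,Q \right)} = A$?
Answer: $-3071600$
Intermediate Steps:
$Y{\left(M,k \right)} = 1 - M$ ($Y{\left(M,k \right)} = -5 - \left(-6 + M\right) = 1 - M$)
$f{\left(R,D \right)} = 15 - 5 R$ ($f{\left(R,D \right)} = - 5 \left(-3 + R\right) + \left(1 - 1\right) = \left(15 - 5 R\right) + \left(1 - 1\right) = \left(15 - 5 R\right) + 0 = 15 - 5 R$)
$F = \frac{1}{4388}$ ($F = - \frac{2}{-292 - 8484} = - \frac{2}{-8776} = \left(-2\right) \left(- \frac{1}{8776}\right) = \frac{1}{4388} \approx 0.00022789$)
$\frac{f{\left(N,173 \right)}}{F} = \left(15 - 715\right) \frac{1}{\frac{1}{4388}} = \left(15 - 715\right) 4388 = \left(-700\right) 4388 = -3071600$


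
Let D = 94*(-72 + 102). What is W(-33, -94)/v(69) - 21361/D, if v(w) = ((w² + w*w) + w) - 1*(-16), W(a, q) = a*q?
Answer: -196467487/27091740 ≈ -7.2519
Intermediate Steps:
D = 2820 (D = 94*30 = 2820)
v(w) = 16 + w + 2*w² (v(w) = ((w² + w²) + w) + 16 = (2*w² + w) + 16 = (w + 2*w²) + 16 = 16 + w + 2*w²)
W(-33, -94)/v(69) - 21361/D = (-33*(-94))/(16 + 69 + 2*69²) - 21361/2820 = 3102/(16 + 69 + 2*4761) - 21361*1/2820 = 3102/(16 + 69 + 9522) - 21361/2820 = 3102/9607 - 21361/2820 = -196467487/27091740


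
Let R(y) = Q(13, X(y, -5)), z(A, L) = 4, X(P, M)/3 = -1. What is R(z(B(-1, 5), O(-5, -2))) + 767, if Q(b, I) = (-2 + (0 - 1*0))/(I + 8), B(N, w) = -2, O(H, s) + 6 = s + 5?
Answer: 3833/5 ≈ 766.60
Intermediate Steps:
O(H, s) = -1 + s (O(H, s) = -6 + (s + 5) = -6 + (5 + s) = -1 + s)
X(P, M) = -3 (X(P, M) = 3*(-1) = -3)
Q(b, I) = -2/(8 + I) (Q(b, I) = (-2 + (0 + 0))/(8 + I) = (-2 + 0)/(8 + I) = -2/(8 + I))
R(y) = -⅖ (R(y) = -2/(8 - 3) = -2/5 = -2*⅕ = -⅖)
R(z(B(-1, 5), O(-5, -2))) + 767 = -⅖ + 767 = 3833/5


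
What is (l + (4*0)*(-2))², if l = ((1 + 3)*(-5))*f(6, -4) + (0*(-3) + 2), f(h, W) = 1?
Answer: 324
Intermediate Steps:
l = -18 (l = ((1 + 3)*(-5))*1 + (0*(-3) + 2) = (4*(-5))*1 + (0 + 2) = -20*1 + 2 = -20 + 2 = -18)
(l + (4*0)*(-2))² = (-18 + (4*0)*(-2))² = (-18 + 0*(-2))² = (-18 + 0)² = (-18)² = 324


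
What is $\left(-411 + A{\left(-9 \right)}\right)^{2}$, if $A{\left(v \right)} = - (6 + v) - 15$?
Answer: $178929$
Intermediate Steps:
$A{\left(v \right)} = -21 - v$ ($A{\left(v \right)} = \left(-6 - v\right) - 15 = -21 - v$)
$\left(-411 + A{\left(-9 \right)}\right)^{2} = \left(-411 - 12\right)^{2} = \left(-423\right)^{2} = 178929$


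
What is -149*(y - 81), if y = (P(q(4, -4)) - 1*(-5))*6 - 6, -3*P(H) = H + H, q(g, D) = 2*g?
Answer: 13261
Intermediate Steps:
P(H) = -2*H/3 (P(H) = -(H + H)/3 = -2*H/3)
y = -8 (y = (-4*4/3 - 1*(-5))*6 - 6 = (-⅔*8 + 5)*6 - 6 = (-16/3 + 5)*6 - 6 = -⅓*6 - 6 = -2 - 6 = -8)
-149*(y - 81) = -149*(-8 - 81) = -149*(-89) = 13261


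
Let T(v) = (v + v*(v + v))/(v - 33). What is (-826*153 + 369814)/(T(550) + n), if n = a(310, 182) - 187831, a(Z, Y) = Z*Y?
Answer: -11441492/6121267 ≈ -1.8691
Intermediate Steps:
a(Z, Y) = Y*Z
n = -131411 (n = 182*310 - 187831 = 56420 - 187831 = -131411)
T(v) = (v + 2*v²)/(-33 + v) (T(v) = (v + v*(2*v))/(-33 + v) = (v + 2*v²)/(-33 + v))
(-826*153 + 369814)/(T(550) + n) = (-826*153 + 369814)/(550*(1 + 2*550)/(-33 + 550) - 131411) = (-126378 + 369814)/(550*(1 + 1100)/517 - 131411) = 243436/(550*(1/517)*1101 - 131411) = 243436/(55050/47 - 131411) = 243436/(-6121267/47) = 243436*(-47/6121267) = -11441492/6121267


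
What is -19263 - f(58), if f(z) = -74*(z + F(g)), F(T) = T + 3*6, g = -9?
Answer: -14305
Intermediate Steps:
F(T) = 18 + T (F(T) = T + 18 = 18 + T)
f(z) = -666 - 74*z (f(z) = -74*(z + (18 - 9)) = -74*(z + 9) = -74*(9 + z) = -666 - 74*z)
-19263 - f(58) = -19263 - (-666 - 74*58) = -19263 - (-666 - 4292) = -19263 - 1*(-4958) = -19263 + 4958 = -14305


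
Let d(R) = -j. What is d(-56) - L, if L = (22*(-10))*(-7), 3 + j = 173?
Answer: -1710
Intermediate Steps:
j = 170 (j = -3 + 173 = 170)
d(R) = -170 (d(R) = -1*170 = -170)
L = 1540 (L = -220*(-7) = 1540)
d(-56) - L = -170 - 1*1540 = -170 - 1540 = -1710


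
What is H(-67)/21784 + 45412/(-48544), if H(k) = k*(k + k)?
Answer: -17294593/33046328 ≈ -0.52334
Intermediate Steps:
H(k) = 2*k² (H(k) = k*(2*k) = 2*k²)
H(-67)/21784 + 45412/(-48544) = (2*(-67)²)/21784 + 45412/(-48544) = (2*4489)*(1/21784) + 45412*(-1/48544) = 8978*(1/21784) - 11353/12136 = 4489/10892 - 11353/12136 = -17294593/33046328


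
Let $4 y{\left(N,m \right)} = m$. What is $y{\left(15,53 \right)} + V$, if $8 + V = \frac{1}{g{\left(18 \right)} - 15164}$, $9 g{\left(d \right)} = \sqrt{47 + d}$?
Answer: $\frac{391134755595}{74502794044} - \frac{9 \sqrt{65}}{18625698511} \approx 5.2499$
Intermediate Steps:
$y{\left(N,m \right)} = \frac{m}{4}$
$g{\left(d \right)} = \frac{\sqrt{47 + d}}{9}$
$V = -8 + \frac{1}{-15164 + \frac{\sqrt{65}}{9}}$ ($V = -8 + \frac{1}{\frac{\sqrt{47 + 18}}{9} - 15164} = -8 + \frac{1}{\frac{\sqrt{65}}{9} - 15164} = -8 + \frac{1}{-15164 + \frac{\sqrt{65}}{9}} \approx -8.0001$)
$y{\left(15,53 \right)} + V = \frac{1}{4} \cdot 53 - \left(\frac{149006816372}{18625698511} + \frac{9 \sqrt{65}}{18625698511}\right) = \frac{53}{4} - \left(\frac{149006816372}{18625698511} + \frac{9 \sqrt{65}}{18625698511}\right) = \frac{391134755595}{74502794044} - \frac{9 \sqrt{65}}{18625698511}$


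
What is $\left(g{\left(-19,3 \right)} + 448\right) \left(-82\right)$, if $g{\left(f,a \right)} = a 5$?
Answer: $-37966$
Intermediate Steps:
$g{\left(f,a \right)} = 5 a$
$\left(g{\left(-19,3 \right)} + 448\right) \left(-82\right) = \left(5 \cdot 3 + 448\right) \left(-82\right) = \left(15 + 448\right) \left(-82\right) = 463 \left(-82\right) = -37966$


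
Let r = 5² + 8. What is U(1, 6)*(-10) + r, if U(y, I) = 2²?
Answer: -7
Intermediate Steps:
U(y, I) = 4
r = 33 (r = 25 + 8 = 33)
U(1, 6)*(-10) + r = 4*(-10) + 33 = -40 + 33 = -7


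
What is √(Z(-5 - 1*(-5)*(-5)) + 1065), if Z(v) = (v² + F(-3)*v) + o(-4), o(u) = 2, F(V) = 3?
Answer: √1877 ≈ 43.324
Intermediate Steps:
Z(v) = 2 + v² + 3*v (Z(v) = (v² + 3*v) + 2 = 2 + v² + 3*v)
√(Z(-5 - 1*(-5)*(-5)) + 1065) = √((2 + (-5 - 1*(-5)*(-5))² + 3*(-5 - 1*(-5)*(-5))) + 1065) = √((2 + (-5 + 5*(-5))² + 3*(-5 + 5*(-5))) + 1065) = √((2 + (-5 - 25)² + 3*(-5 - 25)) + 1065) = √((2 + (-30)² + 3*(-30)) + 1065) = √((2 + 900 - 90) + 1065) = √(812 + 1065) = √1877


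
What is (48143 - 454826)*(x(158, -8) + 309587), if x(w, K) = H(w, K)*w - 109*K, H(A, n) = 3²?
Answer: -126836700723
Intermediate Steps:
H(A, n) = 9
x(w, K) = -109*K + 9*w (x(w, K) = 9*w - 109*K = -109*K + 9*w)
(48143 - 454826)*(x(158, -8) + 309587) = (48143 - 454826)*((-109*(-8) + 9*158) + 309587) = -406683*((872 + 1422) + 309587) = -406683*(2294 + 309587) = -406683*311881 = -126836700723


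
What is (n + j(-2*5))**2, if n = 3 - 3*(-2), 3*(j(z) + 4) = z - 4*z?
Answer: 225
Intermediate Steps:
j(z) = -4 - z (j(z) = -4 + (z - 4*z)/3 = -4 + (-3*z)/3 = -4 - z)
n = 9 (n = 3 + 6 = 9)
(n + j(-2*5))**2 = (9 + (-4 - (-2)*5))**2 = (9 + (-4 - 1*(-10)))**2 = (9 + (-4 + 10))**2 = (9 + 6)**2 = 15**2 = 225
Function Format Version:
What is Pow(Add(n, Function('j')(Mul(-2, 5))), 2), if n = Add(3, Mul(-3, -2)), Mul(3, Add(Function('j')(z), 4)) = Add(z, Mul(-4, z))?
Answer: 225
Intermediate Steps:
Function('j')(z) = Add(-4, Mul(-1, z)) (Function('j')(z) = Add(-4, Mul(Rational(1, 3), Add(z, Mul(-4, z)))) = Add(-4, Mul(Rational(1, 3), Mul(-3, z))) = Add(-4, Mul(-1, z)))
n = 9 (n = Add(3, 6) = 9)
Pow(Add(n, Function('j')(Mul(-2, 5))), 2) = Pow(Add(9, Add(-4, Mul(-1, Mul(-2, 5)))), 2) = Pow(Add(9, Add(-4, Mul(-1, -10))), 2) = Pow(Add(9, Add(-4, 10)), 2) = Pow(Add(9, 6), 2) = Pow(15, 2) = 225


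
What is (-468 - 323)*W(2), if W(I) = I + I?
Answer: -3164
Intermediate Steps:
W(I) = 2*I
(-468 - 323)*W(2) = (-468 - 323)*(2*2) = -791*4 = -3164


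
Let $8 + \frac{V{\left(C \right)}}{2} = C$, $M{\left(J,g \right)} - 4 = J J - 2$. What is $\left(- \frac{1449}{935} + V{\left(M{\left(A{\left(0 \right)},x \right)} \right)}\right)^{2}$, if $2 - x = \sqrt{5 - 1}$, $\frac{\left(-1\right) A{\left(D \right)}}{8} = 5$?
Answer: $\frac{8876413207561}{874225} \approx 1.0153 \cdot 10^{7}$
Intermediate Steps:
$A{\left(D \right)} = -40$ ($A{\left(D \right)} = \left(-8\right) 5 = -40$)
$x = 0$ ($x = 2 - \sqrt{5 - 1} = 2 - \sqrt{4} = 2 - 2 = 0$)
$M{\left(J,g \right)} = 2 + J^{2}$ ($M{\left(J,g \right)} = 4 + \left(J J - 2\right) = 4 + \left(J^{2} - 2\right) = 4 + \left(-2 + J^{2}\right) = 2 + J^{2}$)
$V{\left(C \right)} = -16 + 2 C$
$\left(- \frac{1449}{935} + V{\left(M{\left(A{\left(0 \right)},x \right)} \right)}\right)^{2} = \left(- \frac{1449}{935} - \left(16 - 2 \left(2 + \left(-40\right)^{2}\right)\right)\right)^{2} = \left(\left(-1449\right) \frac{1}{935} - \left(16 - 2 \left(2 + 1600\right)\right)\right)^{2} = \left(- \frac{1449}{935} + \left(-16 + 2 \cdot 1602\right)\right)^{2} = \left(- \frac{1449}{935} + \left(-16 + 3204\right)\right)^{2} = \left(- \frac{1449}{935} + 3188\right)^{2} = \left(\frac{2979331}{935}\right)^{2} = \frac{8876413207561}{874225}$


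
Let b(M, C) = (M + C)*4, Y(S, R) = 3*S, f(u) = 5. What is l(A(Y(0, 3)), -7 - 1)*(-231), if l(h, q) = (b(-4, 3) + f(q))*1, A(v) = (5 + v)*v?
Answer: -231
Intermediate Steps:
A(v) = v*(5 + v)
b(M, C) = 4*C + 4*M (b(M, C) = (C + M)*4 = 4*C + 4*M)
l(h, q) = 1 (l(h, q) = ((4*3 + 4*(-4)) + 5)*1 = ((12 - 16) + 5)*1 = (-4 + 5)*1 = 1*1 = 1)
l(A(Y(0, 3)), -7 - 1)*(-231) = 1*(-231) = -231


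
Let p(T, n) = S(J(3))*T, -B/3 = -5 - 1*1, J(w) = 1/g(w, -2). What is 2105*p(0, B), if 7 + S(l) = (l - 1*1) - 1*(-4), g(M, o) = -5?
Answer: 0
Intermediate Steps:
J(w) = -⅕ (J(w) = 1/(-5) = -⅕)
B = 18 (B = -3*(-5 - 1*1) = -3*(-5 - 1) = -3*(-6) = 18)
S(l) = -4 + l (S(l) = -7 + ((l - 1*1) - 1*(-4)) = -7 + ((l - 1) + 4) = -7 + ((-1 + l) + 4) = -7 + (3 + l) = -4 + l)
p(T, n) = -21*T/5 (p(T, n) = (-4 - ⅕)*T = -21*T/5)
2105*p(0, B) = 2105*(-21/5*0) = 2105*0 = 0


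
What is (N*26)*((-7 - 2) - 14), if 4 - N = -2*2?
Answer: -4784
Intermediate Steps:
N = 8 (N = 4 - (-2)*2 = 4 - 1*(-4) = 4 + 4 = 8)
(N*26)*((-7 - 2) - 14) = (8*26)*((-7 - 2) - 14) = 208*(-9 - 14) = 208*(-23) = -4784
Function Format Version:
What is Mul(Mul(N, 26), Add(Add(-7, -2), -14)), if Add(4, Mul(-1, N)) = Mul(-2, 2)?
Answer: -4784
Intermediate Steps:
N = 8 (N = Add(4, Mul(-1, Mul(-2, 2))) = Add(4, Mul(-1, -4)) = Add(4, 4) = 8)
Mul(Mul(N, 26), Add(Add(-7, -2), -14)) = Mul(Mul(8, 26), Add(Add(-7, -2), -14)) = Mul(208, Add(-9, -14)) = Mul(208, -23) = -4784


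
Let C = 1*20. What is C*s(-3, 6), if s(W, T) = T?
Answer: 120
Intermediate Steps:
C = 20
C*s(-3, 6) = 20*6 = 120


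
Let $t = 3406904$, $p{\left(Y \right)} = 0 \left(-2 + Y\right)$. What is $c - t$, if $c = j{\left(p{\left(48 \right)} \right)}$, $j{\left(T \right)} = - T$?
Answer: $-3406904$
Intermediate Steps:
$p{\left(Y \right)} = 0$
$c = 0$ ($c = \left(-1\right) 0 = 0$)
$c - t = 0 - 3406904 = -3406904$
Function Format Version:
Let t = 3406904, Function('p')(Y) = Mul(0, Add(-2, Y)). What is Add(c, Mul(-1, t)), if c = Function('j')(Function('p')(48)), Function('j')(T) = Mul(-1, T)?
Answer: -3406904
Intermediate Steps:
Function('p')(Y) = 0
c = 0 (c = Mul(-1, 0) = 0)
Add(c, Mul(-1, t)) = Add(0, Mul(-1, 3406904)) = Add(0, -3406904) = -3406904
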